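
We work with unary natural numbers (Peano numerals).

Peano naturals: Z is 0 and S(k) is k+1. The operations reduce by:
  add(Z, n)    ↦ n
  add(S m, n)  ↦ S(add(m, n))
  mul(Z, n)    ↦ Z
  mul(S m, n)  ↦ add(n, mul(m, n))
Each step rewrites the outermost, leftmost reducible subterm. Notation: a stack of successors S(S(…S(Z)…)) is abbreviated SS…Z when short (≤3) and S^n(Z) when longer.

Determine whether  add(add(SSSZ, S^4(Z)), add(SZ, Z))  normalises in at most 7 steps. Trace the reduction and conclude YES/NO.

  start: add(add(SSSZ, S^4(Z)), add(SZ, Z))
  [1] add(S(add(SSZ, S^4(Z))), add(SZ, Z))
  [2] S(add(add(SSZ, S^4(Z)), add(SZ, Z)))
  [3] S(add(S(add(SZ, S^4(Z))), add(SZ, Z)))
  [4] S(S(add(add(SZ, S^4(Z)), add(SZ, Z))))
  [5] S(S(add(S(add(Z, S^4(Z))), add(SZ, Z))))
  [6] S(S(S(add(add(Z, S^4(Z)), add(SZ, Z)))))
  [7] S(S(S(add(S^4(Z), add(SZ, Z)))))

Answer: NO — after 7 steps the term is S(S(S(add(S^4(Z), add(SZ, Z))))), not yet normal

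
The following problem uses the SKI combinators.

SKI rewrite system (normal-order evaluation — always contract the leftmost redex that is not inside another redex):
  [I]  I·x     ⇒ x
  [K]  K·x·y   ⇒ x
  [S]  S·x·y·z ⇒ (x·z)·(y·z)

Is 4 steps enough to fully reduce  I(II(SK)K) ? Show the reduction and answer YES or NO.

  start: I(II(SK)K)
  [1] II(SK)K
  [2] I(SK)K
  [3] SKK

Answer: YES — reaches normal form SKK in 3 ≤ 4 steps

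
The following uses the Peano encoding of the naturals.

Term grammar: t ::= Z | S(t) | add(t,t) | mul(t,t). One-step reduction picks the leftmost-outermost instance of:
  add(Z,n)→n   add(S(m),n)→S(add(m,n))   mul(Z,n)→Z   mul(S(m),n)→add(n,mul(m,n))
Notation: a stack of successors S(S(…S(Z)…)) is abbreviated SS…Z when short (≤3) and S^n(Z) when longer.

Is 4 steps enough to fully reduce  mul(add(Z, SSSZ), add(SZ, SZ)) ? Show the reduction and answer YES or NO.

Answer: NO — after 4 steps the term is S(add(add(Z, SZ), mul(SSZ, add(SZ, SZ)))), not yet normal

Reduction:
  start: mul(add(Z, SSSZ), add(SZ, SZ))
  [1] mul(SSSZ, add(SZ, SZ))
  [2] add(add(SZ, SZ), mul(SSZ, add(SZ, SZ)))
  [3] add(S(add(Z, SZ)), mul(SSZ, add(SZ, SZ)))
  [4] S(add(add(Z, SZ), mul(SSZ, add(SZ, SZ))))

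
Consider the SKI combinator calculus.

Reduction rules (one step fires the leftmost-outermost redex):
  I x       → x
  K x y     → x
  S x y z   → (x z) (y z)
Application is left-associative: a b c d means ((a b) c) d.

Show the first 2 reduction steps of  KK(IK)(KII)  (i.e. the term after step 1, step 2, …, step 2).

  start: KK(IK)(KII)
  [1] K(KII)
  [2] KI

Answer: after 2 steps: KI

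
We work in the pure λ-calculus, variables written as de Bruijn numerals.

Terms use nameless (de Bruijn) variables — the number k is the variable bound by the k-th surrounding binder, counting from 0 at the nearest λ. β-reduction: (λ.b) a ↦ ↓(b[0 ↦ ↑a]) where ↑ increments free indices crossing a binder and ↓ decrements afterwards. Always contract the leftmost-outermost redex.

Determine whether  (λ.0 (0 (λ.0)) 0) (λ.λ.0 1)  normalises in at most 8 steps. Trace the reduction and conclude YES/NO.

Answer: YES — reaches normal form λ.0 (λ.0 (λ.0)) in 5 ≤ 8 steps

Derivation:
  start: (λ.0 (0 (λ.0)) 0) (λ.λ.0 1)
  step 1: (λ.λ.0 1) ((λ.λ.0 1) (λ.0)) (λ.λ.0 1)
  step 2: (λ.0 ((λ.λ.0 1) (λ.0))) (λ.λ.0 1)
  step 3: (λ.λ.0 1) ((λ.λ.0 1) (λ.0))
  step 4: λ.0 ((λ.λ.0 1) (λ.0))
  step 5: λ.0 (λ.0 (λ.0))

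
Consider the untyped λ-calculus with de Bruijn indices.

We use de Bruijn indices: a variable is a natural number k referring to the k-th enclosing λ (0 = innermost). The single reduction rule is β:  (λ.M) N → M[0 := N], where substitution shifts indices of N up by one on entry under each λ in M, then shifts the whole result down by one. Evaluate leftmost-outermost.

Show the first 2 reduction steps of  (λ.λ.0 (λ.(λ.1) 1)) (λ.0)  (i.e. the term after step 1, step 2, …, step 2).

Answer: after 2 steps: λ.0 (λ.0)

Reduction:
  start: (λ.λ.0 (λ.(λ.1) 1)) (λ.0)
  [1] λ.0 (λ.(λ.1) 1)
  [2] λ.0 (λ.0)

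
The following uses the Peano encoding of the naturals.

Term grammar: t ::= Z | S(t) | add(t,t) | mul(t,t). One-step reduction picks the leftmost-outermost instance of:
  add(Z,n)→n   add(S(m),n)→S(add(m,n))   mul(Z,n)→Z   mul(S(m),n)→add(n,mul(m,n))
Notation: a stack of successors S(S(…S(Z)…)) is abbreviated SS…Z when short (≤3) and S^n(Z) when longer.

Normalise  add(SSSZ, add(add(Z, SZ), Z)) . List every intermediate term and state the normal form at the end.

Answer: normal form = S^4(Z)  (in 7 steps)

Reduction:
  start: add(SSSZ, add(add(Z, SZ), Z))
  →1  S(add(SSZ, add(add(Z, SZ), Z)))
  →2  S(S(add(SZ, add(add(Z, SZ), Z))))
  →3  S(S(S(add(Z, add(add(Z, SZ), Z)))))
  →4  S(S(S(add(add(Z, SZ), Z))))
  →5  S(S(S(add(SZ, Z))))
  →6  S(S(S(S(add(Z, Z)))))
  →7  S^4(Z)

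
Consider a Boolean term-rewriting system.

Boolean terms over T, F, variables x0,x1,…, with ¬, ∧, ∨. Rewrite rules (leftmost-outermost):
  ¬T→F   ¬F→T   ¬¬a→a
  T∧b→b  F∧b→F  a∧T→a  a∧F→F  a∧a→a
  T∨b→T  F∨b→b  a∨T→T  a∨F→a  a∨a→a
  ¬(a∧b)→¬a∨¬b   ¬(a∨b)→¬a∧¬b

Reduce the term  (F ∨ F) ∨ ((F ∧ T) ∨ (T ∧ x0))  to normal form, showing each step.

Answer: normal form = x0  (in 5 steps)

Derivation:
  start: (F ∨ F) ∨ ((F ∧ T) ∨ (T ∧ x0))
  [1] F ∨ ((F ∧ T) ∨ (T ∧ x0))
  [2] (F ∧ T) ∨ (T ∧ x0)
  [3] F ∨ (T ∧ x0)
  [4] T ∧ x0
  [5] x0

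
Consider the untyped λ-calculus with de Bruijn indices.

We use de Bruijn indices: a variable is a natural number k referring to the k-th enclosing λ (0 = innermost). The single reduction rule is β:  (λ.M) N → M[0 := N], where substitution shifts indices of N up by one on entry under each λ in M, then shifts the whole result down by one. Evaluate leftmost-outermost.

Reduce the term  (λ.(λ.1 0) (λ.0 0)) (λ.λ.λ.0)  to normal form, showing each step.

  start: (λ.(λ.1 0) (λ.0 0)) (λ.λ.λ.0)
  [1] (λ.(λ.λ.λ.0) 0) (λ.0 0)
  [2] (λ.λ.λ.0) (λ.0 0)
  [3] λ.λ.0

Answer: normal form = λ.λ.0  (in 3 steps)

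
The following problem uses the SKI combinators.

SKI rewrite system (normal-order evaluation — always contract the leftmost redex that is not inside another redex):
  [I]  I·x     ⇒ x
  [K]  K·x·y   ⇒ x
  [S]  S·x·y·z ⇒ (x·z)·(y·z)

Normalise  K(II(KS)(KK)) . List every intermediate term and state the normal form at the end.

  start: K(II(KS)(KK))
  →1  K(I(KS)(KK))
  →2  K(KS(KK))
  →3  KS

Answer: normal form = KS  (in 3 steps)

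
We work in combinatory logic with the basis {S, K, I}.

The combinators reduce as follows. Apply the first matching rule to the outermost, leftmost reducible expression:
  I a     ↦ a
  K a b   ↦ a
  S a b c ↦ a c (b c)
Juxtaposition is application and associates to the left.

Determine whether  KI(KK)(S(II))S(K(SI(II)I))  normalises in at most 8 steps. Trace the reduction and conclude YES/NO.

Answer: NO — after 8 steps the term is I(III), not yet normal

Reduction:
  start: KI(KK)(S(II))S(K(SI(II)I))
  →1  I(S(II))S(K(SI(II)I))
  →2  S(II)S(K(SI(II)I))
  →3  II(K(SI(II)I))(S(K(SI(II)I)))
  →4  I(K(SI(II)I))(S(K(SI(II)I)))
  →5  K(SI(II)I)(S(K(SI(II)I)))
  →6  SI(II)I
  →7  II(III)
  →8  I(III)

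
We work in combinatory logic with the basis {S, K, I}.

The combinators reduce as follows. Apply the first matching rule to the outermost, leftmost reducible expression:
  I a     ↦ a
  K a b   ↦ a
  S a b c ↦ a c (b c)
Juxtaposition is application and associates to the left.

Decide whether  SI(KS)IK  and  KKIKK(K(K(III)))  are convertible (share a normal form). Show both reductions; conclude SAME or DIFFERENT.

Answer: DIFFERENT — A ⇓ SK, B ⇓ K(K(KI))

Derivation:
Term A:
  start: SI(KS)IK
  [1] II(KSI)K
  [2] I(KSI)K
  [3] KSIK
  [4] SK

Term B:
  start: KKIKK(K(K(III)))
  [1] KKK(K(K(III)))
  [2] K(K(K(III)))
  [3] K(K(K(II)))
  [4] K(K(KI))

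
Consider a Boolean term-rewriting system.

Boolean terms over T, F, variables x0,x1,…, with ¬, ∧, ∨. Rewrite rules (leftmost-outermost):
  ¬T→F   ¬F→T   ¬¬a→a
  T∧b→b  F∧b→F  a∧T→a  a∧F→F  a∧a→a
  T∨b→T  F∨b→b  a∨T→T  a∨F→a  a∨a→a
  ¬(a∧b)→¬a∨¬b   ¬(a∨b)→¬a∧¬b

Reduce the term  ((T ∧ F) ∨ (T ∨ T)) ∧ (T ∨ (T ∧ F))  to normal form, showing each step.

  start: ((T ∧ F) ∨ (T ∨ T)) ∧ (T ∨ (T ∧ F))
  [1] (F ∨ (T ∨ T)) ∧ (T ∨ (T ∧ F))
  [2] (T ∨ T) ∧ (T ∨ (T ∧ F))
  [3] T ∧ (T ∨ (T ∧ F))
  [4] T ∨ (T ∧ F)
  [5] T

Answer: normal form = T  (in 5 steps)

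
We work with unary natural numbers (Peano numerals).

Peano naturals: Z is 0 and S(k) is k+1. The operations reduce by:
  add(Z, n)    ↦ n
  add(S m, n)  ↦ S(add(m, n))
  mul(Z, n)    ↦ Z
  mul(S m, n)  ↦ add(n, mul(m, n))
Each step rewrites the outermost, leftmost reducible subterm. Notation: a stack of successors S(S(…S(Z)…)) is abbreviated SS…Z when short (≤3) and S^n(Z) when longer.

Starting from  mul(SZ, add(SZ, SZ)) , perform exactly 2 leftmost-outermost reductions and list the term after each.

  start: mul(SZ, add(SZ, SZ))
  →1  add(add(SZ, SZ), mul(Z, add(SZ, SZ)))
  →2  add(S(add(Z, SZ)), mul(Z, add(SZ, SZ)))

Answer: after 2 steps: add(S(add(Z, SZ)), mul(Z, add(SZ, SZ)))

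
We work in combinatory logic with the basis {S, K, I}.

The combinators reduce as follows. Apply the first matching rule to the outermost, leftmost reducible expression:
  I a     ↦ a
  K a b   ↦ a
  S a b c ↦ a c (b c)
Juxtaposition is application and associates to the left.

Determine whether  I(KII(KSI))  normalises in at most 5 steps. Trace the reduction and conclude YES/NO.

  start: I(KII(KSI))
  →1  KII(KSI)
  →2  I(KSI)
  →3  KSI
  →4  S

Answer: YES — reaches normal form S in 4 ≤ 5 steps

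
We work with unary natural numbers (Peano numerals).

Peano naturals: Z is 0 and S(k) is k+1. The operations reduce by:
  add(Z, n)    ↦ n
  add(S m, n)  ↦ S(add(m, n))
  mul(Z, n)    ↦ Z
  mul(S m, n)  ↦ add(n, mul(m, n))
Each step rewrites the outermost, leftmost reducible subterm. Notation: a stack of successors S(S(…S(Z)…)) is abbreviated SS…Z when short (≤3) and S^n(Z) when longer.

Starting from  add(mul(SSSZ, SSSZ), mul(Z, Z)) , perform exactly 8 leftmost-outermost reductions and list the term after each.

  start: add(mul(SSSZ, SSSZ), mul(Z, Z))
  →1  add(add(SSSZ, mul(SSZ, SSSZ)), mul(Z, Z))
  →2  add(S(add(SSZ, mul(SSZ, SSSZ))), mul(Z, Z))
  →3  S(add(add(SSZ, mul(SSZ, SSSZ)), mul(Z, Z)))
  →4  S(add(S(add(SZ, mul(SSZ, SSSZ))), mul(Z, Z)))
  →5  S(S(add(add(SZ, mul(SSZ, SSSZ)), mul(Z, Z))))
  →6  S(S(add(S(add(Z, mul(SSZ, SSSZ))), mul(Z, Z))))
  →7  S(S(S(add(add(Z, mul(SSZ, SSSZ)), mul(Z, Z)))))
  →8  S(S(S(add(mul(SSZ, SSSZ), mul(Z, Z)))))

Answer: after 8 steps: S(S(S(add(mul(SSZ, SSSZ), mul(Z, Z)))))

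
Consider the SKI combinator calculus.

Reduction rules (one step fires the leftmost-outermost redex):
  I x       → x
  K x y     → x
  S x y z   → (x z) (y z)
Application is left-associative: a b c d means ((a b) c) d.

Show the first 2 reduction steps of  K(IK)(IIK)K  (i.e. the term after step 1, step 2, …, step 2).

Answer: after 2 steps: KK

Reduction:
  start: K(IK)(IIK)K
  step 1: IKK
  step 2: KK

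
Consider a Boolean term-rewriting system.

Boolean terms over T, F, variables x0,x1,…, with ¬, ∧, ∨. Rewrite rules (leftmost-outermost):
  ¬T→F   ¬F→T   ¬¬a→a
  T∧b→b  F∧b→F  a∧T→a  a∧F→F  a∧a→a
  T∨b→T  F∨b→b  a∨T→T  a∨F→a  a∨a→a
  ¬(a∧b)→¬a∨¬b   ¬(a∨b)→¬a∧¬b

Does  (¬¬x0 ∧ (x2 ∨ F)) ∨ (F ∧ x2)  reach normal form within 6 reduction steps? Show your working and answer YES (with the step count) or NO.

Answer: YES — reaches normal form x0 ∧ x2 in 4 ≤ 6 steps

Derivation:
  start: (¬¬x0 ∧ (x2 ∨ F)) ∨ (F ∧ x2)
  →1  (x0 ∧ (x2 ∨ F)) ∨ (F ∧ x2)
  →2  (x0 ∧ x2) ∨ (F ∧ x2)
  →3  (x0 ∧ x2) ∨ F
  →4  x0 ∧ x2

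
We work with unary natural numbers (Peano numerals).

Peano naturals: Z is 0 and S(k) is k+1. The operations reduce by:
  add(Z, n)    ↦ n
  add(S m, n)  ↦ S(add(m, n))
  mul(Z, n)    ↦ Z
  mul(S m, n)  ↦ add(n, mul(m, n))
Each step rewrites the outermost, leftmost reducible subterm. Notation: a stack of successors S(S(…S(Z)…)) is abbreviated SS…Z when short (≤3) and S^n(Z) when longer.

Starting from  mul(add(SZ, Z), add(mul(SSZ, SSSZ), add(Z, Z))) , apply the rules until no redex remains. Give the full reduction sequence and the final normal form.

Answer: normal form = S^6(Z)  (in 30 steps)

Derivation:
  start: mul(add(SZ, Z), add(mul(SSZ, SSSZ), add(Z, Z)))
  →1  mul(S(add(Z, Z)), add(mul(SSZ, SSSZ), add(Z, Z)))
  →2  add(add(mul(SSZ, SSSZ), add(Z, Z)), mul(add(Z, Z), add(mul(SSZ, SSSZ), add(Z, Z))))
  →3  add(add(add(SSSZ, mul(SZ, SSSZ)), add(Z, Z)), mul(add(Z, Z), add(mul(SSZ, SSSZ), add(Z, Z))))
  →4  add(add(S(add(SSZ, mul(SZ, SSSZ))), add(Z, Z)), mul(add(Z, Z), add(mul(SSZ, SSSZ), add(Z, Z))))
  →5  add(S(add(add(SSZ, mul(SZ, SSSZ)), add(Z, Z))), mul(add(Z, Z), add(mul(SSZ, SSSZ), add(Z, Z))))
  →6  S(add(add(add(SSZ, mul(SZ, SSSZ)), add(Z, Z)), mul(add(Z, Z), add(mul(SSZ, SSSZ), add(Z, Z)))))
  →7  S(add(add(S(add(SZ, mul(SZ, SSSZ))), add(Z, Z)), mul(add(Z, Z), add(mul(SSZ, SSSZ), add(Z, Z)))))
  →8  S(add(S(add(add(SZ, mul(SZ, SSSZ)), add(Z, Z))), mul(add(Z, Z), add(mul(SSZ, SSSZ), add(Z, Z)))))
  →9  S(S(add(add(add(SZ, mul(SZ, SSSZ)), add(Z, Z)), mul(add(Z, Z), add(mul(SSZ, SSSZ), add(Z, Z))))))
  →10  S(S(add(add(S(add(Z, mul(SZ, SSSZ))), add(Z, Z)), mul(add(Z, Z), add(mul(SSZ, SSSZ), add(Z, Z))))))
  →11  S(S(add(S(add(add(Z, mul(SZ, SSSZ)), add(Z, Z))), mul(add(Z, Z), add(mul(SSZ, SSSZ), add(Z, Z))))))
  →12  S(S(S(add(add(add(Z, mul(SZ, SSSZ)), add(Z, Z)), mul(add(Z, Z), add(mul(SSZ, SSSZ), add(Z, Z)))))))
  →13  S(S(S(add(add(mul(SZ, SSSZ), add(Z, Z)), mul(add(Z, Z), add(mul(SSZ, SSSZ), add(Z, Z)))))))
  →14  S(S(S(add(add(add(SSSZ, mul(Z, SSSZ)), add(Z, Z)), mul(add(Z, Z), add(mul(SSZ, SSSZ), add(Z, Z)))))))
  →15  S(S(S(add(add(S(add(SSZ, mul(Z, SSSZ))), add(Z, Z)), mul(add(Z, Z), add(mul(SSZ, SSSZ), add(Z, Z)))))))
  →16  S(S(S(add(S(add(add(SSZ, mul(Z, SSSZ)), add(Z, Z))), mul(add(Z, Z), add(mul(SSZ, SSSZ), add(Z, Z)))))))
  →17  S(S(S(S(add(add(add(SSZ, mul(Z, SSSZ)), add(Z, Z)), mul(add(Z, Z), add(mul(SSZ, SSSZ), add(Z, Z))))))))
  →18  S(S(S(S(add(add(S(add(SZ, mul(Z, SSSZ))), add(Z, Z)), mul(add(Z, Z), add(mul(SSZ, SSSZ), add(Z, Z))))))))
  →19  S(S(S(S(add(S(add(add(SZ, mul(Z, SSSZ)), add(Z, Z))), mul(add(Z, Z), add(mul(SSZ, SSSZ), add(Z, Z))))))))
  →20  S(S(S(S(S(add(add(add(SZ, mul(Z, SSSZ)), add(Z, Z)), mul(add(Z, Z), add(mul(SSZ, SSSZ), add(Z, Z)))))))))
  →21  S(S(S(S(S(add(add(S(add(Z, mul(Z, SSSZ))), add(Z, Z)), mul(add(Z, Z), add(mul(SSZ, SSSZ), add(Z, Z)))))))))
  →22  S(S(S(S(S(add(S(add(add(Z, mul(Z, SSSZ)), add(Z, Z))), mul(add(Z, Z), add(mul(SSZ, SSSZ), add(Z, Z)))))))))
  →23  S(S(S(S(S(S(add(add(add(Z, mul(Z, SSSZ)), add(Z, Z)), mul(add(Z, Z), add(mul(SSZ, SSSZ), add(Z, Z))))))))))
  →24  S(S(S(S(S(S(add(add(mul(Z, SSSZ), add(Z, Z)), mul(add(Z, Z), add(mul(SSZ, SSSZ), add(Z, Z))))))))))
  →25  S(S(S(S(S(S(add(add(Z, add(Z, Z)), mul(add(Z, Z), add(mul(SSZ, SSSZ), add(Z, Z))))))))))
  →26  S(S(S(S(S(S(add(add(Z, Z), mul(add(Z, Z), add(mul(SSZ, SSSZ), add(Z, Z))))))))))
  →27  S(S(S(S(S(S(add(Z, mul(add(Z, Z), add(mul(SSZ, SSSZ), add(Z, Z))))))))))
  →28  S(S(S(S(S(S(mul(add(Z, Z), add(mul(SSZ, SSSZ), add(Z, Z)))))))))
  →29  S(S(S(S(S(S(mul(Z, add(mul(SSZ, SSSZ), add(Z, Z)))))))))
  →30  S^6(Z)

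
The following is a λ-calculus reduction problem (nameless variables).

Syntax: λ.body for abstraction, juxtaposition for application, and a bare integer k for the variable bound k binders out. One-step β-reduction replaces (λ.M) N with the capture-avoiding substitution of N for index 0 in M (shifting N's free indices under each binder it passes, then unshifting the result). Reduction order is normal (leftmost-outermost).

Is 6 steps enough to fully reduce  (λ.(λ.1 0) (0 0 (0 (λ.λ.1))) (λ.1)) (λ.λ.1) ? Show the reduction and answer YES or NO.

  start: (λ.(λ.1 0) (0 0 (0 (λ.λ.1))) (λ.1)) (λ.λ.1)
  step 1: (λ.(λ.λ.1) 0) ((λ.λ.1) (λ.λ.1) ((λ.λ.1) (λ.λ.1))) (λ.λ.λ.1)
  step 2: (λ.λ.1) ((λ.λ.1) (λ.λ.1) ((λ.λ.1) (λ.λ.1))) (λ.λ.λ.1)
  step 3: (λ.(λ.λ.1) (λ.λ.1) ((λ.λ.1) (λ.λ.1))) (λ.λ.λ.1)
  step 4: (λ.λ.1) (λ.λ.1) ((λ.λ.1) (λ.λ.1))
  step 5: (λ.λ.λ.1) ((λ.λ.1) (λ.λ.1))
  step 6: λ.λ.1

Answer: YES — reaches normal form λ.λ.1 in 6 ≤ 6 steps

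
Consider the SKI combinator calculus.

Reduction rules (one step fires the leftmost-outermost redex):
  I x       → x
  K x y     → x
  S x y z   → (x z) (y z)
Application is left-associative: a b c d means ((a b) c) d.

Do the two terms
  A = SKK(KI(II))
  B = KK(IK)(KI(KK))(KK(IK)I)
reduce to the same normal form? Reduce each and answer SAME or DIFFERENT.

Answer: SAME — A ⇓ I, B ⇓ I

Derivation:
Term A:
  start: SKK(KI(II))
  →1  K(KI(II))(K(KI(II)))
  →2  KI(II)
  →3  I

Term B:
  start: KK(IK)(KI(KK))(KK(IK)I)
  →1  K(KI(KK))(KK(IK)I)
  →2  KI(KK)
  →3  I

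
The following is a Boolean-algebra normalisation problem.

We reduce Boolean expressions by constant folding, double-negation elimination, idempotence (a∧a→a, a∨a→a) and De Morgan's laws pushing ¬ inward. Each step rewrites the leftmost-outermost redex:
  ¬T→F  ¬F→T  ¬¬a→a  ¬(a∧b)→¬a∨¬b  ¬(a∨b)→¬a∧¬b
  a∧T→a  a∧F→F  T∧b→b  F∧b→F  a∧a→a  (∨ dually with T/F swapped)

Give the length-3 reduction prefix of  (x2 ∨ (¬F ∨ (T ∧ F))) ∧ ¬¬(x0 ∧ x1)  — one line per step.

Answer: after 3 steps: T ∧ ¬¬(x0 ∧ x1)

Reduction:
  start: (x2 ∨ (¬F ∨ (T ∧ F))) ∧ ¬¬(x0 ∧ x1)
  →1  (x2 ∨ (T ∨ (T ∧ F))) ∧ ¬¬(x0 ∧ x1)
  →2  (x2 ∨ T) ∧ ¬¬(x0 ∧ x1)
  →3  T ∧ ¬¬(x0 ∧ x1)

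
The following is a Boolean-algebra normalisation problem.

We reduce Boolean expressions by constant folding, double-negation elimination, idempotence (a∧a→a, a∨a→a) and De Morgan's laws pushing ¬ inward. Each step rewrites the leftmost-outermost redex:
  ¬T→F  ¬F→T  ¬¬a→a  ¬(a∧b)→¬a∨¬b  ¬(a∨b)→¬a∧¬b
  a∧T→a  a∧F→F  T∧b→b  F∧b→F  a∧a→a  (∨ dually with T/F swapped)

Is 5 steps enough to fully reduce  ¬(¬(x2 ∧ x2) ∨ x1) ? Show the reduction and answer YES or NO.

Answer: YES — reaches normal form x2 ∧ ¬x1 in 3 ≤ 5 steps

Reduction:
  start: ¬(¬(x2 ∧ x2) ∨ x1)
  [1] ¬¬(x2 ∧ x2) ∧ ¬x1
  [2] (x2 ∧ x2) ∧ ¬x1
  [3] x2 ∧ ¬x1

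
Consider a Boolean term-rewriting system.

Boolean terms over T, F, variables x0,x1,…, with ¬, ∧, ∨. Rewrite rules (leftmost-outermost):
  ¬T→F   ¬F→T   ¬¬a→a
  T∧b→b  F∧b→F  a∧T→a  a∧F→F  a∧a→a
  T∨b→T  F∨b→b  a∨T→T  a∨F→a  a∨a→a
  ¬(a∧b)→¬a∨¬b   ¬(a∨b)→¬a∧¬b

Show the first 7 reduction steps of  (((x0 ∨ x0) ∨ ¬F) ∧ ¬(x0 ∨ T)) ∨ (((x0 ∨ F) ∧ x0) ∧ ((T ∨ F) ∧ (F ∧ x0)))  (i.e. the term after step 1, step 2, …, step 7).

Answer: after 7 steps: F ∨ (((x0 ∨ F) ∧ x0) ∧ ((T ∨ F) ∧ (F ∧ x0)))

Working:
  start: (((x0 ∨ x0) ∨ ¬F) ∧ ¬(x0 ∨ T)) ∨ (((x0 ∨ F) ∧ x0) ∧ ((T ∨ F) ∧ (F ∧ x0)))
  [1] ((x0 ∨ ¬F) ∧ ¬(x0 ∨ T)) ∨ (((x0 ∨ F) ∧ x0) ∧ ((T ∨ F) ∧ (F ∧ x0)))
  [2] ((x0 ∨ T) ∧ ¬(x0 ∨ T)) ∨ (((x0 ∨ F) ∧ x0) ∧ ((T ∨ F) ∧ (F ∧ x0)))
  [3] (T ∧ ¬(x0 ∨ T)) ∨ (((x0 ∨ F) ∧ x0) ∧ ((T ∨ F) ∧ (F ∧ x0)))
  [4] ¬(x0 ∨ T) ∨ (((x0 ∨ F) ∧ x0) ∧ ((T ∨ F) ∧ (F ∧ x0)))
  [5] (¬x0 ∧ ¬T) ∨ (((x0 ∨ F) ∧ x0) ∧ ((T ∨ F) ∧ (F ∧ x0)))
  [6] (¬x0 ∧ F) ∨ (((x0 ∨ F) ∧ x0) ∧ ((T ∨ F) ∧ (F ∧ x0)))
  [7] F ∨ (((x0 ∨ F) ∧ x0) ∧ ((T ∨ F) ∧ (F ∧ x0)))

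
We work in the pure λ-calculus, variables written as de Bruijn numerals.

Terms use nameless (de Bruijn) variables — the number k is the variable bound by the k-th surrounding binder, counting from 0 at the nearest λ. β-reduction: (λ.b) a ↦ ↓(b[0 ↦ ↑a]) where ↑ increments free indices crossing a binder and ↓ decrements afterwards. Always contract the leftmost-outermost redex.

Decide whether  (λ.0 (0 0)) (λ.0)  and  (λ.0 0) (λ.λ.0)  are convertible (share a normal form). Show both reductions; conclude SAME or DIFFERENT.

Answer: SAME — A ⇓ λ.0, B ⇓ λ.0

Reduction:
Term A:
  start: (λ.0 (0 0)) (λ.0)
  step 1: (λ.0) ((λ.0) (λ.0))
  step 2: (λ.0) (λ.0)
  step 3: λ.0

Term B:
  start: (λ.0 0) (λ.λ.0)
  step 1: (λ.λ.0) (λ.λ.0)
  step 2: λ.0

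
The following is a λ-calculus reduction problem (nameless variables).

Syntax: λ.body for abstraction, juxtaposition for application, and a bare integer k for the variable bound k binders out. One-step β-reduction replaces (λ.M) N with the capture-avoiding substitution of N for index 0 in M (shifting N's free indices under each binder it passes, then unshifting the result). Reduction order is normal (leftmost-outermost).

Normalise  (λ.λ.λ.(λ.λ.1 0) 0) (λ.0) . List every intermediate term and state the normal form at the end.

Answer: normal form = λ.λ.λ.1 0  (in 2 steps)

Reduction:
  start: (λ.λ.λ.(λ.λ.1 0) 0) (λ.0)
  [1] λ.λ.(λ.λ.1 0) 0
  [2] λ.λ.λ.1 0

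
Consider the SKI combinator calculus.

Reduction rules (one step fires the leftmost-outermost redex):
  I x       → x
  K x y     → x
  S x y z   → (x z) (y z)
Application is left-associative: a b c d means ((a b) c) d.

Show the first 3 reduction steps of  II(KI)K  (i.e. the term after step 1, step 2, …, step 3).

Answer: after 3 steps: I

Derivation:
  start: II(KI)K
  step 1: I(KI)K
  step 2: KIK
  step 3: I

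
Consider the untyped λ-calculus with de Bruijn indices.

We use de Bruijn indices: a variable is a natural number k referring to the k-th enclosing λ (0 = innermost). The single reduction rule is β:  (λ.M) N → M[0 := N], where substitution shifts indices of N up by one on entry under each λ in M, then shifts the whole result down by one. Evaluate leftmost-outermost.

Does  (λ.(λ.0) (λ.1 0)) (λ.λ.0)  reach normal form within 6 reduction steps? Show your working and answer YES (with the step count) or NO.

Answer: YES — reaches normal form λ.λ.0 in 3 ≤ 6 steps

Derivation:
  start: (λ.(λ.0) (λ.1 0)) (λ.λ.0)
  →1  (λ.0) (λ.(λ.λ.0) 0)
  →2  λ.(λ.λ.0) 0
  →3  λ.λ.0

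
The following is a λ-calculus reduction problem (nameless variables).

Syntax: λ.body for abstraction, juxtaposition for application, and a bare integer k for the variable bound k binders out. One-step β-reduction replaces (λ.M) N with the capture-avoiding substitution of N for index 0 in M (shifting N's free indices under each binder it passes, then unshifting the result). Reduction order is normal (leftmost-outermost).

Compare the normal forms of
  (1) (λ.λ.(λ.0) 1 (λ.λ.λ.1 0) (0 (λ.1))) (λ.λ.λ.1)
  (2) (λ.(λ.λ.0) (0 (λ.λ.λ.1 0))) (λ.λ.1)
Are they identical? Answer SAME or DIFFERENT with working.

Answer: DIFFERENT — A ⇓ λ.λ.1 (λ.2), B ⇓ λ.0

Reduction:
Term A:
  start: (λ.λ.(λ.0) 1 (λ.λ.λ.1 0) (0 (λ.1))) (λ.λ.λ.1)
  [1] λ.(λ.0) (λ.λ.λ.1) (λ.λ.λ.1 0) (0 (λ.1))
  [2] λ.(λ.λ.λ.1) (λ.λ.λ.1 0) (0 (λ.1))
  [3] λ.(λ.λ.1) (0 (λ.1))
  [4] λ.λ.1 (λ.2)

Term B:
  start: (λ.(λ.λ.0) (0 (λ.λ.λ.1 0))) (λ.λ.1)
  [1] (λ.λ.0) ((λ.λ.1) (λ.λ.λ.1 0))
  [2] λ.0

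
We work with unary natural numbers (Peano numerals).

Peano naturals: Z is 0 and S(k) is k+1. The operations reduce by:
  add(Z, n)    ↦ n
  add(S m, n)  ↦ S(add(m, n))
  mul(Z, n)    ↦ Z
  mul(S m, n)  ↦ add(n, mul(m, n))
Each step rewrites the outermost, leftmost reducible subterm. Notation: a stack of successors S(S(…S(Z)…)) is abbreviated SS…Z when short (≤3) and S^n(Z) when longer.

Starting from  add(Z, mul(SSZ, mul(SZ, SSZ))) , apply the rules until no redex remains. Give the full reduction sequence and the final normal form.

  start: add(Z, mul(SSZ, mul(SZ, SSZ)))
  [1] mul(SSZ, mul(SZ, SSZ))
  [2] add(mul(SZ, SSZ), mul(SZ, mul(SZ, SSZ)))
  [3] add(add(SSZ, mul(Z, SSZ)), mul(SZ, mul(SZ, SSZ)))
  [4] add(S(add(SZ, mul(Z, SSZ))), mul(SZ, mul(SZ, SSZ)))
  [5] S(add(add(SZ, mul(Z, SSZ)), mul(SZ, mul(SZ, SSZ))))
  [6] S(add(S(add(Z, mul(Z, SSZ))), mul(SZ, mul(SZ, SSZ))))
  [7] S(S(add(add(Z, mul(Z, SSZ)), mul(SZ, mul(SZ, SSZ)))))
  [8] S(S(add(mul(Z, SSZ), mul(SZ, mul(SZ, SSZ)))))
  [9] S(S(add(Z, mul(SZ, mul(SZ, SSZ)))))
  [10] S(S(mul(SZ, mul(SZ, SSZ))))
  [11] S(S(add(mul(SZ, SSZ), mul(Z, mul(SZ, SSZ)))))
  [12] S(S(add(add(SSZ, mul(Z, SSZ)), mul(Z, mul(SZ, SSZ)))))
  [13] S(S(add(S(add(SZ, mul(Z, SSZ))), mul(Z, mul(SZ, SSZ)))))
  [14] S(S(S(add(add(SZ, mul(Z, SSZ)), mul(Z, mul(SZ, SSZ))))))
  [15] S(S(S(add(S(add(Z, mul(Z, SSZ))), mul(Z, mul(SZ, SSZ))))))
  [16] S(S(S(S(add(add(Z, mul(Z, SSZ)), mul(Z, mul(SZ, SSZ)))))))
  [17] S(S(S(S(add(mul(Z, SSZ), mul(Z, mul(SZ, SSZ)))))))
  [18] S(S(S(S(add(Z, mul(Z, mul(SZ, SSZ)))))))
  [19] S(S(S(S(mul(Z, mul(SZ, SSZ))))))
  [20] S^4(Z)

Answer: normal form = S^4(Z)  (in 20 steps)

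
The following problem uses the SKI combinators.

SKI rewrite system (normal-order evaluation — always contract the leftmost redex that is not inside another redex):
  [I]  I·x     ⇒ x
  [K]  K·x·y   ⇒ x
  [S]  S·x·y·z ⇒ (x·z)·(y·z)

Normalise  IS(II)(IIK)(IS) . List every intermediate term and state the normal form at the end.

Answer: normal form = S(KS)  (in 8 steps)

Derivation:
  start: IS(II)(IIK)(IS)
  →1  S(II)(IIK)(IS)
  →2  II(IS)(IIK(IS))
  →3  I(IS)(IIK(IS))
  →4  IS(IIK(IS))
  →5  S(IIK(IS))
  →6  S(IK(IS))
  →7  S(K(IS))
  →8  S(KS)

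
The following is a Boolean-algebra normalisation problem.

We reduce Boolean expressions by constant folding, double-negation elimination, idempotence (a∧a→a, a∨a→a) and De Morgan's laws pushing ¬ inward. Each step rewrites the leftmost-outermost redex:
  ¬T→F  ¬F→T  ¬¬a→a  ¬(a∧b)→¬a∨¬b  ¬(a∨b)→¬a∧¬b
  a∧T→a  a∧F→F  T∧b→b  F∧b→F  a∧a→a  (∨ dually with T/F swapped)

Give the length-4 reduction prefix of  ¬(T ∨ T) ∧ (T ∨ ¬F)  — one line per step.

  start: ¬(T ∨ T) ∧ (T ∨ ¬F)
  [1] (¬T ∧ ¬T) ∧ (T ∨ ¬F)
  [2] ¬T ∧ (T ∨ ¬F)
  [3] F ∧ (T ∨ ¬F)
  [4] F

Answer: after 4 steps: F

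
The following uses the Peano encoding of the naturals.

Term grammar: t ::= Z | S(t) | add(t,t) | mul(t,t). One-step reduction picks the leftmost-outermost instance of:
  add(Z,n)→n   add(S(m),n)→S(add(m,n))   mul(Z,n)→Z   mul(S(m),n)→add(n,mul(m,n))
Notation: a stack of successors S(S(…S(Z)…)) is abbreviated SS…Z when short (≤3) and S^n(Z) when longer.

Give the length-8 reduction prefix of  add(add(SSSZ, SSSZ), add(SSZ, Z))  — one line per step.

  start: add(add(SSSZ, SSSZ), add(SSZ, Z))
  step 1: add(S(add(SSZ, SSSZ)), add(SSZ, Z))
  step 2: S(add(add(SSZ, SSSZ), add(SSZ, Z)))
  step 3: S(add(S(add(SZ, SSSZ)), add(SSZ, Z)))
  step 4: S(S(add(add(SZ, SSSZ), add(SSZ, Z))))
  step 5: S(S(add(S(add(Z, SSSZ)), add(SSZ, Z))))
  step 6: S(S(S(add(add(Z, SSSZ), add(SSZ, Z)))))
  step 7: S(S(S(add(SSSZ, add(SSZ, Z)))))
  step 8: S(S(S(S(add(SSZ, add(SSZ, Z))))))

Answer: after 8 steps: S(S(S(S(add(SSZ, add(SSZ, Z))))))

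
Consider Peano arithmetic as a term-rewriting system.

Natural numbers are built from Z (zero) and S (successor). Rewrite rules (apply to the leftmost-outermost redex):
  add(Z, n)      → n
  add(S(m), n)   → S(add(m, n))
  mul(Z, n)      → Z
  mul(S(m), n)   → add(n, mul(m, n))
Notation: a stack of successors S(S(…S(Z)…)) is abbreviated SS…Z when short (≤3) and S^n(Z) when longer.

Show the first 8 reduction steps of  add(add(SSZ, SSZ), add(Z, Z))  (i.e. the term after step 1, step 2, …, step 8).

  start: add(add(SSZ, SSZ), add(Z, Z))
  →1  add(S(add(SZ, SSZ)), add(Z, Z))
  →2  S(add(add(SZ, SSZ), add(Z, Z)))
  →3  S(add(S(add(Z, SSZ)), add(Z, Z)))
  →4  S(S(add(add(Z, SSZ), add(Z, Z))))
  →5  S(S(add(SSZ, add(Z, Z))))
  →6  S(S(S(add(SZ, add(Z, Z)))))
  →7  S(S(S(S(add(Z, add(Z, Z))))))
  →8  S(S(S(S(add(Z, Z)))))

Answer: after 8 steps: S(S(S(S(add(Z, Z)))))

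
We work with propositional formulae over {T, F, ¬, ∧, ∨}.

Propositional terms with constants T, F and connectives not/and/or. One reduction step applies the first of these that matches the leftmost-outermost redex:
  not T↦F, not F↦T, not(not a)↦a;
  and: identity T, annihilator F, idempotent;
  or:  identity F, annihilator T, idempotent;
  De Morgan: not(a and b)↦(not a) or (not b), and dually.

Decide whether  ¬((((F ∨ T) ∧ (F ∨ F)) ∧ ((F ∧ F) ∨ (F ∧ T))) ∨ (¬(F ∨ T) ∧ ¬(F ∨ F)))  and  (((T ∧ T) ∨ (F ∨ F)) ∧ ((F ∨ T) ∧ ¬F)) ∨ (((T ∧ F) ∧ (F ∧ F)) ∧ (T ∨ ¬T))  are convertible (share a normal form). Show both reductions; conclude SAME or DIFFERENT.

Answer: SAME — A ⇓ T, B ⇓ T

Working:
Term A:
  start: ¬((((F ∨ T) ∧ (F ∨ F)) ∧ ((F ∧ F) ∨ (F ∧ T))) ∨ (¬(F ∨ T) ∧ ¬(F ∨ F)))
  →1  ¬(((F ∨ T) ∧ (F ∨ F)) ∧ ((F ∧ F) ∨ (F ∧ T))) ∧ ¬(¬(F ∨ T) ∧ ¬(F ∨ F))
  →2  (¬((F ∨ T) ∧ (F ∨ F)) ∨ ¬((F ∧ F) ∨ (F ∧ T))) ∧ ¬(¬(F ∨ T) ∧ ¬(F ∨ F))
  →3  ((¬(F ∨ T) ∨ ¬(F ∨ F)) ∨ ¬((F ∧ F) ∨ (F ∧ T))) ∧ ¬(¬(F ∨ T) ∧ ¬(F ∨ F))
  →4  (((¬F ∧ ¬T) ∨ ¬(F ∨ F)) ∨ ¬((F ∧ F) ∨ (F ∧ T))) ∧ ¬(¬(F ∨ T) ∧ ¬(F ∨ F))
  →5  (((T ∧ ¬T) ∨ ¬(F ∨ F)) ∨ ¬((F ∧ F) ∨ (F ∧ T))) ∧ ¬(¬(F ∨ T) ∧ ¬(F ∨ F))
  →6  ((¬T ∨ ¬(F ∨ F)) ∨ ¬((F ∧ F) ∨ (F ∧ T))) ∧ ¬(¬(F ∨ T) ∧ ¬(F ∨ F))
  →7  ((F ∨ ¬(F ∨ F)) ∨ ¬((F ∧ F) ∨ (F ∧ T))) ∧ ¬(¬(F ∨ T) ∧ ¬(F ∨ F))
  →8  (¬(F ∨ F) ∨ ¬((F ∧ F) ∨ (F ∧ T))) ∧ ¬(¬(F ∨ T) ∧ ¬(F ∨ F))
  →9  ((¬F ∧ ¬F) ∨ ¬((F ∧ F) ∨ (F ∧ T))) ∧ ¬(¬(F ∨ T) ∧ ¬(F ∨ F))
  →10  (¬F ∨ ¬((F ∧ F) ∨ (F ∧ T))) ∧ ¬(¬(F ∨ T) ∧ ¬(F ∨ F))
  →11  (T ∨ ¬((F ∧ F) ∨ (F ∧ T))) ∧ ¬(¬(F ∨ T) ∧ ¬(F ∨ F))
  →12  T ∧ ¬(¬(F ∨ T) ∧ ¬(F ∨ F))
  →13  ¬(¬(F ∨ T) ∧ ¬(F ∨ F))
  →14  ¬¬(F ∨ T) ∨ ¬¬(F ∨ F)
  →15  (F ∨ T) ∨ ¬¬(F ∨ F)
  →16  T ∨ ¬¬(F ∨ F)
  →17  T

Term B:
  start: (((T ∧ T) ∨ (F ∨ F)) ∧ ((F ∨ T) ∧ ¬F)) ∨ (((T ∧ F) ∧ (F ∧ F)) ∧ (T ∨ ¬T))
  →1  ((T ∨ (F ∨ F)) ∧ ((F ∨ T) ∧ ¬F)) ∨ (((T ∧ F) ∧ (F ∧ F)) ∧ (T ∨ ¬T))
  →2  (T ∧ ((F ∨ T) ∧ ¬F)) ∨ (((T ∧ F) ∧ (F ∧ F)) ∧ (T ∨ ¬T))
  →3  ((F ∨ T) ∧ ¬F) ∨ (((T ∧ F) ∧ (F ∧ F)) ∧ (T ∨ ¬T))
  →4  (T ∧ ¬F) ∨ (((T ∧ F) ∧ (F ∧ F)) ∧ (T ∨ ¬T))
  →5  ¬F ∨ (((T ∧ F) ∧ (F ∧ F)) ∧ (T ∨ ¬T))
  →6  T ∨ (((T ∧ F) ∧ (F ∧ F)) ∧ (T ∨ ¬T))
  →7  T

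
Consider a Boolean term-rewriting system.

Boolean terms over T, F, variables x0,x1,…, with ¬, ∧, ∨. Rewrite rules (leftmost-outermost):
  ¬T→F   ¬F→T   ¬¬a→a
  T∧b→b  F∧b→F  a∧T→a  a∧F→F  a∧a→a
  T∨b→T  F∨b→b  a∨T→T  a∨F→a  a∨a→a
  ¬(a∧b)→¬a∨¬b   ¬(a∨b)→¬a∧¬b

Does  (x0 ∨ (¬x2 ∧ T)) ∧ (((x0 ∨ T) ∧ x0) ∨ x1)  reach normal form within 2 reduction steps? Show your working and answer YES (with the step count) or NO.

  start: (x0 ∨ (¬x2 ∧ T)) ∧ (((x0 ∨ T) ∧ x0) ∨ x1)
  →1  (x0 ∨ ¬x2) ∧ (((x0 ∨ T) ∧ x0) ∨ x1)
  →2  (x0 ∨ ¬x2) ∧ ((T ∧ x0) ∨ x1)

Answer: NO — after 2 steps the term is (x0 ∨ ¬x2) ∧ ((T ∧ x0) ∨ x1), not yet normal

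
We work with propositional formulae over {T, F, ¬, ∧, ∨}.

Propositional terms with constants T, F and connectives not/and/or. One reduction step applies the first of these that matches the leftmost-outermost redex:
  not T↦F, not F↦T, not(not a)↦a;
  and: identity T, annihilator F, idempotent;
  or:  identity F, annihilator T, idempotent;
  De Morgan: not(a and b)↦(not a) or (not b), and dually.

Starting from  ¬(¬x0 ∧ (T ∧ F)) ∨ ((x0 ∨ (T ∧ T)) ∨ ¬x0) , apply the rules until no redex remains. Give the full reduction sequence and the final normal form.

  start: ¬(¬x0 ∧ (T ∧ F)) ∨ ((x0 ∨ (T ∧ T)) ∨ ¬x0)
  [1] (¬¬x0 ∨ ¬(T ∧ F)) ∨ ((x0 ∨ (T ∧ T)) ∨ ¬x0)
  [2] (x0 ∨ ¬(T ∧ F)) ∨ ((x0 ∨ (T ∧ T)) ∨ ¬x0)
  [3] (x0 ∨ (¬T ∨ ¬F)) ∨ ((x0 ∨ (T ∧ T)) ∨ ¬x0)
  [4] (x0 ∨ (F ∨ ¬F)) ∨ ((x0 ∨ (T ∧ T)) ∨ ¬x0)
  [5] (x0 ∨ ¬F) ∨ ((x0 ∨ (T ∧ T)) ∨ ¬x0)
  [6] (x0 ∨ T) ∨ ((x0 ∨ (T ∧ T)) ∨ ¬x0)
  [7] T ∨ ((x0 ∨ (T ∧ T)) ∨ ¬x0)
  [8] T

Answer: normal form = T  (in 8 steps)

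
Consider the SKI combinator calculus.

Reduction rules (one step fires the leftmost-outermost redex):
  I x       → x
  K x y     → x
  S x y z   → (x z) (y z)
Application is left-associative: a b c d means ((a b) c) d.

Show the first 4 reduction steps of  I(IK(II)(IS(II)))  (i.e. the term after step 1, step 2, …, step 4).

Answer: after 4 steps: I

Reduction:
  start: I(IK(II)(IS(II)))
  step 1: IK(II)(IS(II))
  step 2: K(II)(IS(II))
  step 3: II
  step 4: I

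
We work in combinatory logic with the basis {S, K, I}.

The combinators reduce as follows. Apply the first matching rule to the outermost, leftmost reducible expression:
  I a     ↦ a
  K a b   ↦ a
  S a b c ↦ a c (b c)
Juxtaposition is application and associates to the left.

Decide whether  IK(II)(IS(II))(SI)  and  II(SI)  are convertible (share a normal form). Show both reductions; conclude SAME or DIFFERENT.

Answer: SAME — A ⇓ SI, B ⇓ SI

Working:
Term A:
  start: IK(II)(IS(II))(SI)
  [1] K(II)(IS(II))(SI)
  [2] II(SI)
  [3] I(SI)
  [4] SI

Term B:
  start: II(SI)
  [1] I(SI)
  [2] SI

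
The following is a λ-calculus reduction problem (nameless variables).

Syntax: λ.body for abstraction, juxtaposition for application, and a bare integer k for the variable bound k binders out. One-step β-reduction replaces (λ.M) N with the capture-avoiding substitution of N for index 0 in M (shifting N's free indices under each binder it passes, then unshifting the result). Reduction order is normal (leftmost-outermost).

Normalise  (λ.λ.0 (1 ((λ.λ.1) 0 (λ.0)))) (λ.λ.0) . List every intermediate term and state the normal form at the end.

Answer: normal form = λ.0 (λ.0)  (in 2 steps)

Reduction:
  start: (λ.λ.0 (1 ((λ.λ.1) 0 (λ.0)))) (λ.λ.0)
  →1  λ.0 ((λ.λ.0) ((λ.λ.1) 0 (λ.0)))
  →2  λ.0 (λ.0)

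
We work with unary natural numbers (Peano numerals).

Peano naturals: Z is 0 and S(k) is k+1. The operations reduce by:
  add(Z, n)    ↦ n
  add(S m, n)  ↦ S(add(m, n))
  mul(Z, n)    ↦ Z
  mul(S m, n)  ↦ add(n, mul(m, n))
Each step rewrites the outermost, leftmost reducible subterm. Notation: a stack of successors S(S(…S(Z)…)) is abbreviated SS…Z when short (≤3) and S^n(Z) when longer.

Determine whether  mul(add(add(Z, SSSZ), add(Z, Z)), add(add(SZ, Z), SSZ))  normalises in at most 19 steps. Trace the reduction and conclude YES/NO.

  start: mul(add(add(Z, SSSZ), add(Z, Z)), add(add(SZ, Z), SSZ))
  [1] mul(add(SSSZ, add(Z, Z)), add(add(SZ, Z), SSZ))
  [2] mul(S(add(SSZ, add(Z, Z))), add(add(SZ, Z), SSZ))
  [3] add(add(add(SZ, Z), SSZ), mul(add(SSZ, add(Z, Z)), add(add(SZ, Z), SSZ)))
  [4] add(add(S(add(Z, Z)), SSZ), mul(add(SSZ, add(Z, Z)), add(add(SZ, Z), SSZ)))
  [5] add(S(add(add(Z, Z), SSZ)), mul(add(SSZ, add(Z, Z)), add(add(SZ, Z), SSZ)))
  [6] S(add(add(add(Z, Z), SSZ), mul(add(SSZ, add(Z, Z)), add(add(SZ, Z), SSZ))))
  [7] S(add(add(Z, SSZ), mul(add(SSZ, add(Z, Z)), add(add(SZ, Z), SSZ))))
  [8] S(add(SSZ, mul(add(SSZ, add(Z, Z)), add(add(SZ, Z), SSZ))))
  [9] S(S(add(SZ, mul(add(SSZ, add(Z, Z)), add(add(SZ, Z), SSZ)))))
  [10] S(S(S(add(Z, mul(add(SSZ, add(Z, Z)), add(add(SZ, Z), SSZ))))))
  [11] S(S(S(mul(add(SSZ, add(Z, Z)), add(add(SZ, Z), SSZ)))))
  [12] S(S(S(mul(S(add(SZ, add(Z, Z))), add(add(SZ, Z), SSZ)))))
  [13] S(S(S(add(add(add(SZ, Z), SSZ), mul(add(SZ, add(Z, Z)), add(add(SZ, Z), SSZ))))))
  [14] S(S(S(add(add(S(add(Z, Z)), SSZ), mul(add(SZ, add(Z, Z)), add(add(SZ, Z), SSZ))))))
  [15] S(S(S(add(S(add(add(Z, Z), SSZ)), mul(add(SZ, add(Z, Z)), add(add(SZ, Z), SSZ))))))
  [16] S(S(S(S(add(add(add(Z, Z), SSZ), mul(add(SZ, add(Z, Z)), add(add(SZ, Z), SSZ)))))))
  [17] S(S(S(S(add(add(Z, SSZ), mul(add(SZ, add(Z, Z)), add(add(SZ, Z), SSZ)))))))
  [18] S(S(S(S(add(SSZ, mul(add(SZ, add(Z, Z)), add(add(SZ, Z), SSZ)))))))
  [19] S(S(S(S(S(add(SZ, mul(add(SZ, add(Z, Z)), add(add(SZ, Z), SSZ))))))))

Answer: NO — after 19 steps the term is S(S(S(S(S(add(SZ, mul(add(SZ, add(Z, Z)), add(add(SZ, Z), SSZ)))))))), not yet normal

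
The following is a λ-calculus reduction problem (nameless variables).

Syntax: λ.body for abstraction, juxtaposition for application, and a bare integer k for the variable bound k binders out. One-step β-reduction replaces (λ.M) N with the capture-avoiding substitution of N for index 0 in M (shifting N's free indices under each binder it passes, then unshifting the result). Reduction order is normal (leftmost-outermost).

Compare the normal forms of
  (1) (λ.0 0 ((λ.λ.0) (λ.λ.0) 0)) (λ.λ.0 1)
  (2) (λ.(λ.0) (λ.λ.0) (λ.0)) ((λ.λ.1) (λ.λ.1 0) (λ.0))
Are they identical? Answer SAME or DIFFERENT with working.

Answer: DIFFERENT — A ⇓ λ.0 (λ.λ.0 1), B ⇓ λ.0

Derivation:
Term A:
  start: (λ.0 0 ((λ.λ.0) (λ.λ.0) 0)) (λ.λ.0 1)
  →1  (λ.λ.0 1) (λ.λ.0 1) ((λ.λ.0) (λ.λ.0) (λ.λ.0 1))
  →2  (λ.0 (λ.λ.0 1)) ((λ.λ.0) (λ.λ.0) (λ.λ.0 1))
  →3  (λ.λ.0) (λ.λ.0) (λ.λ.0 1) (λ.λ.0 1)
  →4  (λ.0) (λ.λ.0 1) (λ.λ.0 1)
  →5  (λ.λ.0 1) (λ.λ.0 1)
  →6  λ.0 (λ.λ.0 1)

Term B:
  start: (λ.(λ.0) (λ.λ.0) (λ.0)) ((λ.λ.1) (λ.λ.1 0) (λ.0))
  →1  (λ.0) (λ.λ.0) (λ.0)
  →2  (λ.λ.0) (λ.0)
  →3  λ.0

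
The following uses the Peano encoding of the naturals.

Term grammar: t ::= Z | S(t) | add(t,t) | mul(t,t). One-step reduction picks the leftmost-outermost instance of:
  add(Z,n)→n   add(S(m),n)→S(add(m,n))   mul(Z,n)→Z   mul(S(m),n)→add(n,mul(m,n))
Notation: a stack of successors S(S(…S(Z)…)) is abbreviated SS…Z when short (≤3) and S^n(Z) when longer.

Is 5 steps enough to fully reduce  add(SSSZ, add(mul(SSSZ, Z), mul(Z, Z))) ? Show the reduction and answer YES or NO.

Answer: NO — after 5 steps the term is S(S(S(add(add(Z, mul(SSZ, Z)), mul(Z, Z))))), not yet normal

Derivation:
  start: add(SSSZ, add(mul(SSSZ, Z), mul(Z, Z)))
  →1  S(add(SSZ, add(mul(SSSZ, Z), mul(Z, Z))))
  →2  S(S(add(SZ, add(mul(SSSZ, Z), mul(Z, Z)))))
  →3  S(S(S(add(Z, add(mul(SSSZ, Z), mul(Z, Z))))))
  →4  S(S(S(add(mul(SSSZ, Z), mul(Z, Z)))))
  →5  S(S(S(add(add(Z, mul(SSZ, Z)), mul(Z, Z)))))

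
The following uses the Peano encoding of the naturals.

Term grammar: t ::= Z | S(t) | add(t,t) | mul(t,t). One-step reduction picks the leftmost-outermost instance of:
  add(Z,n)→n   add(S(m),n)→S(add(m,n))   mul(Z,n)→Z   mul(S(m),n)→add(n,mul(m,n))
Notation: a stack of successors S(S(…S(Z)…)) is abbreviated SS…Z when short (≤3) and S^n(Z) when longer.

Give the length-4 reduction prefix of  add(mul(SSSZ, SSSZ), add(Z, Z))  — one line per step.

Answer: after 4 steps: S(add(S(add(SZ, mul(SSZ, SSSZ))), add(Z, Z)))

Reduction:
  start: add(mul(SSSZ, SSSZ), add(Z, Z))
  →1  add(add(SSSZ, mul(SSZ, SSSZ)), add(Z, Z))
  →2  add(S(add(SSZ, mul(SSZ, SSSZ))), add(Z, Z))
  →3  S(add(add(SSZ, mul(SSZ, SSSZ)), add(Z, Z)))
  →4  S(add(S(add(SZ, mul(SSZ, SSSZ))), add(Z, Z)))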